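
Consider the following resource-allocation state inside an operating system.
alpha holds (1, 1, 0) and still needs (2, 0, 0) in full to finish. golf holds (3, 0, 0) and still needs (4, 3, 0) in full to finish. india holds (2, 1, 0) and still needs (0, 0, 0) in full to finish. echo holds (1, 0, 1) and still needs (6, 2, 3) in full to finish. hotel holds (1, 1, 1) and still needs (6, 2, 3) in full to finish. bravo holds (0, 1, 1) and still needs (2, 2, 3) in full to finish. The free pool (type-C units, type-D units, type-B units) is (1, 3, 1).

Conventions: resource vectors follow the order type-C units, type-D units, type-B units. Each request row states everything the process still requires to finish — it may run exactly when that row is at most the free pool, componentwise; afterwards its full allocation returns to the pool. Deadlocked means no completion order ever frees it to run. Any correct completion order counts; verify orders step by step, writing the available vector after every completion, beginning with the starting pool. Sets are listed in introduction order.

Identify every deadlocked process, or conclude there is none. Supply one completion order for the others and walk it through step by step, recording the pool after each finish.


Deadlocked set: echo, hotel and bravo.
Key observation: once india, alpha, golf finish, the pool peaks at (7, 5, 1) — and every remaining process still needs more type-B units than that.
The rest can finish in the order india, alpha, golf. Verifying each step:
  pool = (1, 3, 1)
  run india (needs (0, 0, 0), free (1, 3, 1)); after release of (2, 1, 0) the pool is (3, 4, 1)
  run alpha (needs (2, 0, 0), free (3, 4, 1)); after release of (1, 1, 0) the pool is (4, 5, 1)
  run golf (needs (4, 3, 0), free (4, 5, 1)); after release of (3, 0, 0) the pool is (7, 5, 1)
The stuck group stays short no matter what:
  echo still needs (6, 2, 3) but only (7, 5, 1) is free — short on type-B units
  hotel still needs (6, 2, 3) but only (7, 5, 1) is free — short on type-B units
  bravo still needs (2, 2, 3) but only (7, 5, 1) is free — short on type-B units


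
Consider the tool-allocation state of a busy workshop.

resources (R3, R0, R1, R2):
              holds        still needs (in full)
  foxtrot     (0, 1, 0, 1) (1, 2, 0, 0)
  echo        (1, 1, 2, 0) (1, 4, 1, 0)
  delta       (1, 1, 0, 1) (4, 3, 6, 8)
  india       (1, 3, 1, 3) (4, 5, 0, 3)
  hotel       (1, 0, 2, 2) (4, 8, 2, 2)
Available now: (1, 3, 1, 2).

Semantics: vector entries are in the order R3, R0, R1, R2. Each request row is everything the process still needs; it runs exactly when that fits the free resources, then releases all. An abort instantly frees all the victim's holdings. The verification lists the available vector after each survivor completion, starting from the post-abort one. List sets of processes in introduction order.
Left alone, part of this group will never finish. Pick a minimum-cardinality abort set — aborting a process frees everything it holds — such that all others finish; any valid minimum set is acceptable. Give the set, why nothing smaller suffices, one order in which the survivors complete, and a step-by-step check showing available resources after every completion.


Minimum abort set: delta and hotel.
Key observation: india was stuck for good until delta and hotel gave back (2, 1, 2, 3); in the order shown it finishes at step 3.
No one abort is enough; case by case: foxtrot alone leaves delta blocked (short on R3, R1 and R2); echo alone leaves delta blocked (short on R3, R1 and R2); delta alone leaves india blocked (short on R3); india alone leaves delta blocked (short on R3, R1 and R2); hotel alone leaves delta blocked (short on R3, R1 and R2).
The survivors complete as echo, foxtrot, india. Verifying each step (starting from the post-abort pool):
  pool = (3, 4, 3, 5)
  echo: need (1, 4, 1, 0) fits (3, 4, 3, 5); releases (1, 1, 2, 0), pool now (4, 5, 5, 5)
  foxtrot: need (1, 2, 0, 0) fits (4, 5, 5, 5); releases (0, 1, 0, 1), pool now (4, 6, 5, 6)
  india: need (4, 5, 0, 3) fits (4, 6, 5, 6); releases (1, 3, 1, 3), pool now (5, 9, 6, 9)


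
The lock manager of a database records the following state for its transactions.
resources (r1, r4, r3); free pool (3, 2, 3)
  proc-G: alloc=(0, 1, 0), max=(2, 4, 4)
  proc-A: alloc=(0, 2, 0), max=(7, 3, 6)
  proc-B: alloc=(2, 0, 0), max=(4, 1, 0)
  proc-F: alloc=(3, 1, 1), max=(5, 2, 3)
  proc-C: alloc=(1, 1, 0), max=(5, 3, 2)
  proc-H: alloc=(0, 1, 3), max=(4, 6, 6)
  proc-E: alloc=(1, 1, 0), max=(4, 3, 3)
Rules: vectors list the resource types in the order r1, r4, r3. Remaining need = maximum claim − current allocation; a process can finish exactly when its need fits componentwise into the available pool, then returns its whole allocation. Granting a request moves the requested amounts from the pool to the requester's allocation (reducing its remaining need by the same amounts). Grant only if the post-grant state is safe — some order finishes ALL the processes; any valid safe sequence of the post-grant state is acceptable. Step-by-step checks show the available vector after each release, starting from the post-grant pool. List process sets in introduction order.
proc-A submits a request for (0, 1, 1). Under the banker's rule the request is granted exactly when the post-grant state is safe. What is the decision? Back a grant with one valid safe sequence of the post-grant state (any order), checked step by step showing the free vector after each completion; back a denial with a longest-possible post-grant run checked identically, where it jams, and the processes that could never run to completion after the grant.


DENY. Granting would leave the state unsafe.
Key observation: after proc-B, proc-F, proc-C, proc-E the pool peaks at (10, 4, 3), and each blocked process is short somewhere: proc-G on r3; proc-A on r3; proc-H on r4.
On the post-grant state, proc-B, proc-F, proc-C, proc-E is a maximal run — nothing extends it. Walking it through:
  pool = (3, 1, 2)
  proc-B: need (2, 1, 0) fits (3, 1, 2); releases (2, 0, 0), pool now (5, 1, 2)
  proc-F: need (2, 1, 2) fits (5, 1, 2); releases (3, 1, 1), pool now (8, 2, 3)
  proc-C: need (4, 2, 2) fits (8, 2, 3); releases (1, 1, 0), pool now (9, 3, 3)
  proc-E: need (3, 2, 3) fits (9, 3, 3); releases (1, 1, 0), pool now (10, 4, 3)
  proc-G still needs (2, 3, 4) but only (10, 4, 3) is free — short on r3
  proc-A still needs (7, 0, 5) but only (10, 4, 3) is free — short on r3
  proc-H still needs (4, 5, 3) but only (10, 4, 3) is free — short on r4
Processes that could never finish after the grant: proc-G, proc-A and proc-H.


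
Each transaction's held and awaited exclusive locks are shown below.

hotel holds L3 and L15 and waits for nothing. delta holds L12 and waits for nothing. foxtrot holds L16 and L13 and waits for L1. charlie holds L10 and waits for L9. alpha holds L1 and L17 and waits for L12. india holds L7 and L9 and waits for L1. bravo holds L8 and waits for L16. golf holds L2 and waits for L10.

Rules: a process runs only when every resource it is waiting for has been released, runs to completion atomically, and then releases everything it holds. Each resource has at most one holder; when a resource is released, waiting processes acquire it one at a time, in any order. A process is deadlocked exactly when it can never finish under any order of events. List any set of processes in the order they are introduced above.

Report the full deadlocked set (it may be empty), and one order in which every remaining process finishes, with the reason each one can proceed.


The deadlocked set is empty.
Key observation: every chain of waits terminates; starting from the processes that wait on nothing, all the rest unlock in turn.
One completion order for the rest: delta, alpha, foxtrot, bravo, india, hotel, charlie, golf.
Walking it through:
  run delta (it waits on nothing); releases L12
  alpha: everything it awaited (L12) is free; runs, freeing L1 and L17
  foxtrot: everything it awaited (L1) is free; runs, freeing L16 and L13
  bravo: everything it awaited (L16) is free; runs, freeing L8
  india: everything it awaited (L1) is free; runs, freeing L7 and L9
  run hotel (it waits on nothing); releases L3 and L15
  charlie: everything it awaited (L9) is free; runs, freeing L10
  golf: everything it awaited (L10) is free; runs, freeing L2


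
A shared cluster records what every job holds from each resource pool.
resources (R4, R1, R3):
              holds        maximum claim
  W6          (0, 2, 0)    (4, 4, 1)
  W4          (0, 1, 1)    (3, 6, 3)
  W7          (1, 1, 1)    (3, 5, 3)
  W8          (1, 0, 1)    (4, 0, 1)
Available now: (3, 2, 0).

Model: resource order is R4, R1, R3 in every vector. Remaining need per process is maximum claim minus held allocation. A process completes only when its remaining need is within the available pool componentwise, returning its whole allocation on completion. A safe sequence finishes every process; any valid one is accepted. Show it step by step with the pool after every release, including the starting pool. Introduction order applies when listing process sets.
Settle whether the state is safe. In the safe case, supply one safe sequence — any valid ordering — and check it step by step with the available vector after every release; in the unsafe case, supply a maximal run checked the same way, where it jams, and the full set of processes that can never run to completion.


UNSAFE.
Key observation: the wall is R3: completing W8, W6 brings the pool only to (4, 4, 1), and all the rest need more.
Going as far as possible: W8, W6; after that, nothing fits. Check, step by step:
  pool = (3, 2, 0)
  run W8 (needs (3, 0, 0), free (3, 2, 0)); after release of (1, 0, 1) the pool is (4, 2, 1)
  run W6 (needs (4, 2, 1), free (4, 2, 1)); after release of (0, 2, 0) the pool is (4, 4, 1)
  W4 still needs (3, 5, 2) but only (4, 4, 1) is free — short on R1 and R3
  W7 still needs (2, 4, 2) but only (4, 4, 1) is free — short on R3
Processes that can never finish: W4 and W7.


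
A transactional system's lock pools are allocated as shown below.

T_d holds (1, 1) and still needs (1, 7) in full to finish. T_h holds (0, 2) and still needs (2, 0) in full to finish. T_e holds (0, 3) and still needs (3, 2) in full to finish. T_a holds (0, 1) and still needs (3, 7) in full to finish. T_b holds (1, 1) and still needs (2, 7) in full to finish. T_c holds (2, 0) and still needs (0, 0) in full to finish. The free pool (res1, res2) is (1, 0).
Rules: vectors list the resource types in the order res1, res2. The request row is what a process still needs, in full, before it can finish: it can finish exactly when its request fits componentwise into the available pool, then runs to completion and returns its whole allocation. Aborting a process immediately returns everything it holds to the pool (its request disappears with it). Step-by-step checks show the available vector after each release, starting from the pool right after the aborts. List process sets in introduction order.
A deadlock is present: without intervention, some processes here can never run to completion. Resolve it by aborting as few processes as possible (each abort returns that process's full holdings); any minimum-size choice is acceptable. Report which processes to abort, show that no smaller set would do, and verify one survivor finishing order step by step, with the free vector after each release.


The answer: abort T_d and T_b.
Key observation: T_a could never have finished before the abort; with (2, 2) returned by T_d and T_b, it fits at step 3.
Minimality, checking each single-abort alternative: T_d alone leaves T_a blocked (short on res2); T_h alone leaves T_d blocked (short on res2); T_e alone leaves T_d blocked (short on res2); T_a alone leaves T_d blocked (short on res2); T_b alone leaves T_d blocked (short on res2); T_c alone leaves T_d blocked (short on res2).
The survivors complete as T_e, T_h, T_a, T_c. Check, step by step (starting from the post-abort pool):
  pool = (3, 2)
  run T_e (needs (3, 2), free (3, 2)); after release of (0, 3) the pool is (3, 5)
  run T_h (needs (2, 0), free (3, 5)); after release of (0, 2) the pool is (3, 7)
  run T_a (needs (3, 7), free (3, 7)); after release of (0, 1) the pool is (3, 8)
  run T_c (needs (0, 0), free (3, 8)); after release of (2, 0) the pool is (5, 8)


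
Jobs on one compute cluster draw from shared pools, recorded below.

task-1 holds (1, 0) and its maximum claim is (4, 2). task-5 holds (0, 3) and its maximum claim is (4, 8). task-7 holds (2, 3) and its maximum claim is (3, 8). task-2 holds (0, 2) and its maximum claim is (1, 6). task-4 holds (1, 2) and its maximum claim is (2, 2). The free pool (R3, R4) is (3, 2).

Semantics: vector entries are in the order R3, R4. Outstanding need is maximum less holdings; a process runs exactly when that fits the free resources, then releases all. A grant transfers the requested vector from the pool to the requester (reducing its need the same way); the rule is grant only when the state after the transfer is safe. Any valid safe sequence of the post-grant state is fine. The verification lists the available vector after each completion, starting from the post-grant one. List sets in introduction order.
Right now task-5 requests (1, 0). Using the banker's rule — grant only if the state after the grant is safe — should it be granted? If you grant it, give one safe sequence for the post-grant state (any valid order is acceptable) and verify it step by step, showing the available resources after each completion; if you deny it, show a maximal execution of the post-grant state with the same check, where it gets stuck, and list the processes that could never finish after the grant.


GRANT. The post-grant state is safe; one safe sequence: task-4, task-2, task-5, task-7, task-1.
Key observation: (2, 2) free after granting still covers task-4 first, and each release covers the next.
Verifying the post-grant state step by step:
  pool = (2, 2)
  task-4: need (1, 0) fits (2, 2); releases (1, 2), pool now (3, 4)
  task-2: need (1, 4) fits (3, 4); releases (0, 2), pool now (3, 6)
  task-5: need (3, 5) fits (3, 6); releases (1, 3), pool now (4, 9)
  task-7: need (1, 5) fits (4, 9); releases (2, 3), pool now (6, 12)
  task-1: need (3, 2) fits (6, 12); releases (1, 0), pool now (7, 12)


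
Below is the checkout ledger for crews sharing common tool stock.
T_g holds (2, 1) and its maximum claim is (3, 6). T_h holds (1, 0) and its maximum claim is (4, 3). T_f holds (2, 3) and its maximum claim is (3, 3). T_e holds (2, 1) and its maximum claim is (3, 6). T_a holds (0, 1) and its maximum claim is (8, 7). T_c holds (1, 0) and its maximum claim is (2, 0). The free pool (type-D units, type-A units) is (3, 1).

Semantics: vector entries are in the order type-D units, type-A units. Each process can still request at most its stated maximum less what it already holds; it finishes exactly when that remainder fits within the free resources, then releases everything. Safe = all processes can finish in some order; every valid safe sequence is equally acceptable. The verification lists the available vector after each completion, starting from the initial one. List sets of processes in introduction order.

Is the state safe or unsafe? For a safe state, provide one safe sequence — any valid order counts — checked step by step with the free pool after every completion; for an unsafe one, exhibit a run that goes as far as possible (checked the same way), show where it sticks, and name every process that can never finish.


The state is UNSAFE.
Key observation: even finishing T_c, T_f, T_h leaves just (7, 4) free — too little type-A units for any of the remaining processes.
Going as far as possible: T_c, T_f, T_h; after that, nothing fits. Verifying each step:
  pool = (3, 1)
  run T_c (needs (1, 0), free (3, 1)); after release of (1, 0) the pool is (4, 1)
  run T_f (needs (1, 0), free (4, 1)); after release of (2, 3) the pool is (6, 4)
  run T_h (needs (3, 3), free (6, 4)); after release of (1, 0) the pool is (7, 4)
  T_g cannot run: need (1, 5) vs free (7, 4) (insufficient type-A units)
  T_e cannot run: need (1, 5) vs free (7, 4) (insufficient type-A units)
  T_a cannot run: need (8, 6) vs free (7, 4) (insufficient type-D units and type-A units)
Never able to finish: T_g, T_e and T_a.


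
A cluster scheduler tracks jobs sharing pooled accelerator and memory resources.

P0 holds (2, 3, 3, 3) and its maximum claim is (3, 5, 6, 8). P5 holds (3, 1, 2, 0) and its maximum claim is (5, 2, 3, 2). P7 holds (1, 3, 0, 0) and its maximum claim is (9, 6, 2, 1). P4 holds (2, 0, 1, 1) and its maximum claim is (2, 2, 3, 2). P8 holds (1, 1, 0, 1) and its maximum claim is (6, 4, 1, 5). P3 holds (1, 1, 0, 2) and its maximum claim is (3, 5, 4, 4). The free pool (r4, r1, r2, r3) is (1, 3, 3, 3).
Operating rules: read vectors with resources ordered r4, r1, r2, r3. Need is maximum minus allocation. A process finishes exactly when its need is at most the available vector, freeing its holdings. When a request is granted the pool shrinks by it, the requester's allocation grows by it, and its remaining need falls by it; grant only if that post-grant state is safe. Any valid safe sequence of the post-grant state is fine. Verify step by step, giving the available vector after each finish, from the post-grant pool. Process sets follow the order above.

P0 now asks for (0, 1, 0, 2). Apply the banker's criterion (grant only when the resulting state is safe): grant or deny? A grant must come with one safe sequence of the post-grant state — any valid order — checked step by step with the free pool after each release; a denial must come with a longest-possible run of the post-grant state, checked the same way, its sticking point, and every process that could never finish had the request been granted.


DENY — the pretend-granted state is unsafe.
Key observation: after P4, P5 the pool peaks at (6, 3, 6, 2), and each blocked process is short somewhere: P0 on r3; P7 on r4; P8 on r3; P3 on r1.
On the post-grant state, P4, P5 is a maximal run — nothing extends it. Verifying each step:
  pool = (1, 2, 3, 1)
  P4 needs (0, 2, 2, 1) <= (1, 2, 3, 1) -> finishes; pool += (2, 0, 1, 1) = (3, 2, 4, 2)
  P5 needs (2, 1, 1, 2) <= (3, 2, 4, 2) -> finishes; pool += (3, 1, 2, 0) = (6, 3, 6, 2)
  blocked: P0 wants (1, 1, 3, 3), pool (6, 3, 6, 2) — not enough r3
  blocked: P7 wants (8, 3, 2, 1), pool (6, 3, 6, 2) — not enough r4
  blocked: P8 wants (5, 3, 1, 4), pool (6, 3, 6, 2) — not enough r3
  blocked: P3 wants (2, 4, 4, 2), pool (6, 3, 6, 2) — not enough r1
Processes that could never finish after the grant: P0, P7, P8 and P3.


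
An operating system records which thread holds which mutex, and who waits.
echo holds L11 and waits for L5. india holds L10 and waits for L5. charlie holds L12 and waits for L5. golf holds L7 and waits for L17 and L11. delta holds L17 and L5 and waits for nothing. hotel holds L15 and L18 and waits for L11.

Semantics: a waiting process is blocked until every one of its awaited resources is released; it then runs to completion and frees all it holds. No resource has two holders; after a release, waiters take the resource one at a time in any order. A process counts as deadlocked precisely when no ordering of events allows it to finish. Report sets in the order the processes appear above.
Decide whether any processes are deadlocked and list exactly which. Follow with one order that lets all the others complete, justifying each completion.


No process is deadlocked.
Key observation: no waiting chain loops back on itself — every chain ends at a process that waits on nothing, so everyone eventually runs.
A valid finishing order for the others: delta, echo, golf, india, charlie, hotel.
Check, step by step:
  delta: no waits; runs immediately, freeing L17 and L5
  echo waits on L5 — all released -> runs and releases L11
  golf waits on L17 and L11 — all released -> runs and releases L7
  india waits on L5 — all released -> runs and releases L10
  charlie waits on L5 — all released -> runs and releases L12
  hotel waits on L11 — all released -> runs and releases L15 and L18


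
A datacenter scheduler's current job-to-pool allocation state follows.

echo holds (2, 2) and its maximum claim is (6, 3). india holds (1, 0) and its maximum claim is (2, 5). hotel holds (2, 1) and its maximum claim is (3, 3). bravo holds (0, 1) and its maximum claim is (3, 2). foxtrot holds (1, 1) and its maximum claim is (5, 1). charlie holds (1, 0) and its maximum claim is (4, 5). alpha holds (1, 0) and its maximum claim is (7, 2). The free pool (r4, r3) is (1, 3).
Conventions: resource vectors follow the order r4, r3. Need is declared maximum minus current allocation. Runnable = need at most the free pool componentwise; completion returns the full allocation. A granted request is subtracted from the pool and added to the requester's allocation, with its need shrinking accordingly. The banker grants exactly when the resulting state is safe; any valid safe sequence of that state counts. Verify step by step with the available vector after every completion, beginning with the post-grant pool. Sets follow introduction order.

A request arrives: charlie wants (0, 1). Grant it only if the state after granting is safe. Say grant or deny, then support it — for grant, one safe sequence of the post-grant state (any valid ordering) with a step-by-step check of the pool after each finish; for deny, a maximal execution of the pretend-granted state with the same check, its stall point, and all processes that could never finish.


GRANT — the state after the grant stays safe, e.g. via hotel, bravo, charlie, echo, india, alpha, foxtrot.
Key observation: the transfer keeps a workable pool ((1, 2)); hotel starts the safe sequence.
Check on the post-grant state, step by step:
  pool = (1, 2)
  run hotel (needs (1, 2), free (1, 2)); after release of (2, 1) the pool is (3, 3)
  run bravo (needs (3, 1), free (3, 3)); after release of (0, 1) the pool is (3, 4)
  run charlie (needs (3, 4), free (3, 4)); after release of (1, 1) the pool is (4, 5)
  run echo (needs (4, 1), free (4, 5)); after release of (2, 2) the pool is (6, 7)
  run india (needs (1, 5), free (6, 7)); after release of (1, 0) the pool is (7, 7)
  run alpha (needs (6, 2), free (7, 7)); after release of (1, 0) the pool is (8, 7)
  run foxtrot (needs (4, 0), free (8, 7)); after release of (1, 1) the pool is (9, 8)


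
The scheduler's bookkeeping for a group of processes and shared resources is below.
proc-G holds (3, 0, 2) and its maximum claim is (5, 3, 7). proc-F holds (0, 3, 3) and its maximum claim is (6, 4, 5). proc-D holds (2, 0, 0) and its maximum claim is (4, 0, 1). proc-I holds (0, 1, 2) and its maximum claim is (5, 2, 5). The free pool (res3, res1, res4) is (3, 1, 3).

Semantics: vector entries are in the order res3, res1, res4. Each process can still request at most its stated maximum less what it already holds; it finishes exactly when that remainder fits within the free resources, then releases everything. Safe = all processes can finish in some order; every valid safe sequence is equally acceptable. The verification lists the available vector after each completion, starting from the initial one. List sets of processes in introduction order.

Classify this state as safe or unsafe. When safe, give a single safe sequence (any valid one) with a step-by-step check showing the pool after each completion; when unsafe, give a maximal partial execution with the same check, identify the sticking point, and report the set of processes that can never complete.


UNSAFE.
Key observation: after proc-D, proc-I the pool peaks at (5, 2, 5), and each blocked process is short somewhere: proc-G on res1; proc-F on res3.
Going as far as possible: proc-D, proc-I; after that, nothing fits. Step-by-step check:
  pool = (3, 1, 3)
  proc-D: need (2, 0, 1) fits (3, 1, 3); releases (2, 0, 0), pool now (5, 1, 3)
  proc-I: need (5, 1, 3) fits (5, 1, 3); releases (0, 1, 2), pool now (5, 2, 5)
  proc-G cannot run: need (2, 3, 5) vs free (5, 2, 5) (insufficient res1)
  proc-F cannot run: need (6, 1, 2) vs free (5, 2, 5) (insufficient res3)
Never able to finish: proc-G and proc-F.


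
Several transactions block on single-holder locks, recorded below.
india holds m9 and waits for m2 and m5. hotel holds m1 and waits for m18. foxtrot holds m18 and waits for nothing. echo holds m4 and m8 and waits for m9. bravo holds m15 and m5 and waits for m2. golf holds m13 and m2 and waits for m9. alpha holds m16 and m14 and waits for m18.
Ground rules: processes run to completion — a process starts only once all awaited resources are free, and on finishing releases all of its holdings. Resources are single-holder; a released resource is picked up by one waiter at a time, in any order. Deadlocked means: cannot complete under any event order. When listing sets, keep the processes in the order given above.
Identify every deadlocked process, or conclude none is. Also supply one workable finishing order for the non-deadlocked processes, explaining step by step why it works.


Deadlocked set: india, echo, bravo and golf.
Key observation: along india -> bravo -> golf -> india, each member waits on what the next one holds — a deadlock; echo waits into the deadlock from upstream.
A valid finishing order for the others: foxtrot, hotel, alpha.
Check, step by step:
  run foxtrot (it waits on nothing); releases m18
  hotel waits on m18 — all released -> runs and releases m1
  alpha waits on m18 — all released -> runs and releases m16 and m14


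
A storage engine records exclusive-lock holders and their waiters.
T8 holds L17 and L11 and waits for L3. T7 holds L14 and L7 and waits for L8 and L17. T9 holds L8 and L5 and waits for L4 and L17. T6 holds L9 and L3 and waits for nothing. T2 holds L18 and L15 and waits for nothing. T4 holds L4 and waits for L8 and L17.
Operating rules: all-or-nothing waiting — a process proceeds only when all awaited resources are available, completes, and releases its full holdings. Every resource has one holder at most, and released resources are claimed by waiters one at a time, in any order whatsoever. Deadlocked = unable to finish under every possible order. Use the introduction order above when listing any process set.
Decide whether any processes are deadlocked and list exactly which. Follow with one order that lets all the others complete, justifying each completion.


Deadlocked: T7, T9 and T4.
Key observation: along T9 -> T4 -> T9, each member waits on what the next one holds — a deadlock; T7 waits into the deadlock from upstream.
The rest can finish in the order T6, T2, T8.
Step-by-step check:
  T6: no waits; runs immediately, freeing L9 and L3
  T2: no waits; runs immediately, freeing L18 and L15
  T8: everything it awaited (L3) is free; runs, freeing L17 and L11


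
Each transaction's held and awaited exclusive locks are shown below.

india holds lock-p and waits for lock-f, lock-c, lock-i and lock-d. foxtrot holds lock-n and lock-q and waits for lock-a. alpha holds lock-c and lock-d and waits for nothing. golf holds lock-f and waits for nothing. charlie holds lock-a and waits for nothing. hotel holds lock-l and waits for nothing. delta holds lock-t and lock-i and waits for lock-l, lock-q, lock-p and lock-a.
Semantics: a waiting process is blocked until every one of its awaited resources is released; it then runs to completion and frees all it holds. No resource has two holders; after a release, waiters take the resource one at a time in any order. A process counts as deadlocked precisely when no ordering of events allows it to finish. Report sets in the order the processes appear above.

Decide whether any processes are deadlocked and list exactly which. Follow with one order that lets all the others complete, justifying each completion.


The deadlocked set is india and delta.
Key observation: nobody on the ring india -> delta -> india can start until another member finishes, which never happens; no other process is dragged down with it.
The rest can finish in the order alpha, charlie, golf, foxtrot, hotel.
Walking it through:
  run alpha (it waits on nothing); releases lock-c and lock-d
  run charlie (it waits on nothing); releases lock-a
  run golf (it waits on nothing); releases lock-f
  run foxtrot (all its waits — lock-a — are resolved); releases lock-n and lock-q
  run hotel (it waits on nothing); releases lock-l


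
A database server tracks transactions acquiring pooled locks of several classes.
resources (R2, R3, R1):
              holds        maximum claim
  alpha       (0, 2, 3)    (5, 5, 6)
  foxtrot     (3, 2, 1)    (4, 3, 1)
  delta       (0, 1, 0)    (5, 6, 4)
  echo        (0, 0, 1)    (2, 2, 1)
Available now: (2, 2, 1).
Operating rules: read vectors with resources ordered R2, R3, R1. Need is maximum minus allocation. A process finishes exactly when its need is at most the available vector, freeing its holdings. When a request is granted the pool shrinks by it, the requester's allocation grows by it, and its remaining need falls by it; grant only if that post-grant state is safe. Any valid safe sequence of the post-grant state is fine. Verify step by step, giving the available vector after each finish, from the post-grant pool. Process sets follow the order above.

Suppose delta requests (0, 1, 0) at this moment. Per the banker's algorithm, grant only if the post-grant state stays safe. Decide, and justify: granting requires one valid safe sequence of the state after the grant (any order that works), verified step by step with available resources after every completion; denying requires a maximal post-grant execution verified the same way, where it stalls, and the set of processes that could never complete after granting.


GRANT. The post-grant state is safe; one safe sequence: foxtrot, echo, alpha, delta.
Key observation: the transfer keeps a workable pool ((2, 1, 1)); foxtrot starts the safe sequence.
Verifying the post-grant state step by step:
  pool = (2, 1, 1)
  foxtrot needs (1, 1, 0) <= (2, 1, 1) -> finishes; pool += (3, 2, 1) = (5, 3, 2)
  echo needs (2, 2, 0) <= (5, 3, 2) -> finishes; pool += (0, 0, 1) = (5, 3, 3)
  alpha needs (5, 3, 3) <= (5, 3, 3) -> finishes; pool += (0, 2, 3) = (5, 5, 6)
  delta needs (5, 4, 4) <= (5, 5, 6) -> finishes; pool += (0, 2, 0) = (5, 7, 6)


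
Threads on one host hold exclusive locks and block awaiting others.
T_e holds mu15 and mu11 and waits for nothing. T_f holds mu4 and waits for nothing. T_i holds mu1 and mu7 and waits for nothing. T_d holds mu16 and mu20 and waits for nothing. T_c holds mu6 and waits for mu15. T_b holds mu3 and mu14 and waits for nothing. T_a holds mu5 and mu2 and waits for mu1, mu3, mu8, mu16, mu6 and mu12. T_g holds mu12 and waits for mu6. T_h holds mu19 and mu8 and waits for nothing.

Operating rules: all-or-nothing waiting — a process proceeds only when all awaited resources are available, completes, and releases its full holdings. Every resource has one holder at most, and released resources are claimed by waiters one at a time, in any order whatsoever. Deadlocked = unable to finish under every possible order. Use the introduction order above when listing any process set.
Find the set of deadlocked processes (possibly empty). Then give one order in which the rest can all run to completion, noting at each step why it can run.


The deadlocked set is empty.
Key observation: the wait graph is acyclic; completion cascades from the unblocked processes through everyone else.
A valid finishing order for the others: T_e, T_f, T_h, T_i, T_c, T_b, T_d, T_g, T_a.
Check, step by step:
  run T_e (it waits on nothing); releases mu15 and mu11
  run T_f (it waits on nothing); releases mu4
  run T_h (it waits on nothing); releases mu19 and mu8
  run T_i (it waits on nothing); releases mu1 and mu7
  T_c: everything it awaited (mu15) is free; runs, freeing mu6
  run T_b (it waits on nothing); releases mu3 and mu14
  run T_d (it waits on nothing); releases mu16 and mu20
  T_g: everything it awaited (mu6) is free; runs, freeing mu12
  T_a: everything it awaited (mu1, mu3, mu8, mu16, mu6 and mu12) is free; runs, freeing mu5 and mu2


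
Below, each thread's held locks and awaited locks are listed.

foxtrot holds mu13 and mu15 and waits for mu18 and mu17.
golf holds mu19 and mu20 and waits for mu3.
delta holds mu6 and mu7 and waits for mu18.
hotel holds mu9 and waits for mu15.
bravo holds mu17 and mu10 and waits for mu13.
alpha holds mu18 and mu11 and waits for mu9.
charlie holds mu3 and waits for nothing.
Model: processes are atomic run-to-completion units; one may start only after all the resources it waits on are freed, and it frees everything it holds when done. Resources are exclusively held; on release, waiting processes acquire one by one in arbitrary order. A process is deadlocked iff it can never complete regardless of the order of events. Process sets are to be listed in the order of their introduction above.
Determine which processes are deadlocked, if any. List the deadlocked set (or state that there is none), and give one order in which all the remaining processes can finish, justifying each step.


Deadlocked set: foxtrot, delta, hotel, bravo and alpha.
Key observation: along foxtrot -> bravo -> foxtrot, each member waits on what the next one holds — a deadlock; hotel and alpha are caught in further circular waits and delta waits into the deadlock from upstream.
The rest can finish in the order charlie, golf.
Step-by-step check:
  charlie waits on nothing -> runs at once and releases mu3
  run golf (all its waits — mu3 — are resolved); releases mu19 and mu20


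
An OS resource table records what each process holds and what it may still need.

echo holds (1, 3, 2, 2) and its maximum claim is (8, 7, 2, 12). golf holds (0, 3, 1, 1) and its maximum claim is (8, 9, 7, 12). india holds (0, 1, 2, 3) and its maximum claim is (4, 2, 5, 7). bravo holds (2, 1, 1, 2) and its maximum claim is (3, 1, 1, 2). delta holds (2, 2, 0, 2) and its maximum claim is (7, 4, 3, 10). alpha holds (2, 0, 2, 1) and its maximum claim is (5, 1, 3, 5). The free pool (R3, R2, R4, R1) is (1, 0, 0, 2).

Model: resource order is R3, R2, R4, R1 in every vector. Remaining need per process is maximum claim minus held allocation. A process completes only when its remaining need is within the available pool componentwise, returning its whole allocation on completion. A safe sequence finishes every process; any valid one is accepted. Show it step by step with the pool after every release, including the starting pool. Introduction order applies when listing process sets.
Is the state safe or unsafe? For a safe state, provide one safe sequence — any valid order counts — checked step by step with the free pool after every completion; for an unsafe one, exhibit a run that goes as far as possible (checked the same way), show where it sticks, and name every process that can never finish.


SAFE, for example via the order bravo, alpha, india, delta, echo, golf.
Key observation: bravo marks the first exact bind of the order: its need (1, 0, 0, 0) fits the free (1, 0, 0, 2) with zero slack on a requested resource.
Step-by-step check:
  pool = (1, 0, 0, 2)
  run bravo (needs (1, 0, 0, 0), free (1, 0, 0, 2)); after release of (2, 1, 1, 2) the pool is (3, 1, 1, 4)
  run alpha (needs (3, 1, 1, 4), free (3, 1, 1, 4)); after release of (2, 0, 2, 1) the pool is (5, 1, 3, 5)
  run india (needs (4, 1, 3, 4), free (5, 1, 3, 5)); after release of (0, 1, 2, 3) the pool is (5, 2, 5, 8)
  run delta (needs (5, 2, 3, 8), free (5, 2, 5, 8)); after release of (2, 2, 0, 2) the pool is (7, 4, 5, 10)
  run echo (needs (7, 4, 0, 10), free (7, 4, 5, 10)); after release of (1, 3, 2, 2) the pool is (8, 7, 7, 12)
  run golf (needs (8, 6, 6, 11), free (8, 7, 7, 12)); after release of (0, 3, 1, 1) the pool is (8, 10, 8, 13)


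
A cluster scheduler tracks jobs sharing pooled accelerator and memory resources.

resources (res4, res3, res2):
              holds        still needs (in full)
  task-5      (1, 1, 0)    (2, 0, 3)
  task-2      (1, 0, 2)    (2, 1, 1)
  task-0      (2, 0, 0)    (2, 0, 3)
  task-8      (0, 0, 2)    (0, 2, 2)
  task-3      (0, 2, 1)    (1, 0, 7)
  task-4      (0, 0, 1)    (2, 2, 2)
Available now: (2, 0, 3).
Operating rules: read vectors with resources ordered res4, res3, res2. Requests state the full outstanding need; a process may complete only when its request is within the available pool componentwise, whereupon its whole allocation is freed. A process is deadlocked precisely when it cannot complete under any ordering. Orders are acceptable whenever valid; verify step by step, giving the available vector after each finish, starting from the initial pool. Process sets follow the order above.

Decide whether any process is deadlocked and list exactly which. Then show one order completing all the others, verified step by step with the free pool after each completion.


Deadlocked: task-8, task-3 and task-4.
Key observation: after task-0, task-5, task-2 the pool peaks at (6, 1, 5), and each blocked process is short somewhere: task-8 on res3; task-3 on res2; task-4 on res3.
One completion order for the rest: task-0, task-5, task-2. Step-by-step check:
  pool = (2, 0, 3)
  task-0 needs (2, 0, 3) <= (2, 0, 3) -> finishes; pool += (2, 0, 0) = (4, 0, 3)
  task-5 needs (2, 0, 3) <= (4, 0, 3) -> finishes; pool += (1, 1, 0) = (5, 1, 3)
  task-2 needs (2, 1, 1) <= (5, 1, 3) -> finishes; pool += (1, 0, 2) = (6, 1, 5)
The stuck group stays short no matter what:
  blocked: task-8 wants (0, 2, 2), pool (6, 1, 5) — not enough res3
  blocked: task-3 wants (1, 0, 7), pool (6, 1, 5) — not enough res2
  blocked: task-4 wants (2, 2, 2), pool (6, 1, 5) — not enough res3


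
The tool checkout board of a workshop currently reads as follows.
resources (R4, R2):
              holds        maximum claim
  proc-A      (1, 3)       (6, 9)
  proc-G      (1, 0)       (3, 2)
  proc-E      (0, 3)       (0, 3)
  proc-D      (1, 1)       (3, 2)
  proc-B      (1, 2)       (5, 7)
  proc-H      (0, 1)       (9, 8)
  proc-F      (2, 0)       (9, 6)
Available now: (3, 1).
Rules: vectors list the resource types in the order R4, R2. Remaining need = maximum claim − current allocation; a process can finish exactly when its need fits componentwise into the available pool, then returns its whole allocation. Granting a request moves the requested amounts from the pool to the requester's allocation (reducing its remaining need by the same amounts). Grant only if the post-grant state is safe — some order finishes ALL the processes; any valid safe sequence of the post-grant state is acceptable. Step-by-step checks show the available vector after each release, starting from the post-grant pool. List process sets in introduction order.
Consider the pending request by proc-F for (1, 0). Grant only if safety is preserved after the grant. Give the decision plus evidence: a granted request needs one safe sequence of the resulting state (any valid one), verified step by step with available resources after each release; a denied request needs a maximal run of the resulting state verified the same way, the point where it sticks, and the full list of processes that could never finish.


GRANT. The post-grant state is safe; one safe sequence: proc-E, proc-G, proc-D, proc-B, proc-A, proc-F, proc-H.
Key observation: even at the reduced pool (2, 1), proc-E fits immediately, so safety survives the grant.
Verifying the post-grant state step by step:
  pool = (2, 1)
  proc-E: need (0, 0) fits (2, 1); releases (0, 3), pool now (2, 4)
  proc-G: need (2, 2) fits (2, 4); releases (1, 0), pool now (3, 4)
  proc-D: need (2, 1) fits (3, 4); releases (1, 1), pool now (4, 5)
  proc-B: need (4, 5) fits (4, 5); releases (1, 2), pool now (5, 7)
  proc-A: need (5, 6) fits (5, 7); releases (1, 3), pool now (6, 10)
  proc-F: need (6, 6) fits (6, 10); releases (3, 0), pool now (9, 10)
  proc-H: need (9, 7) fits (9, 10); releases (0, 1), pool now (9, 11)


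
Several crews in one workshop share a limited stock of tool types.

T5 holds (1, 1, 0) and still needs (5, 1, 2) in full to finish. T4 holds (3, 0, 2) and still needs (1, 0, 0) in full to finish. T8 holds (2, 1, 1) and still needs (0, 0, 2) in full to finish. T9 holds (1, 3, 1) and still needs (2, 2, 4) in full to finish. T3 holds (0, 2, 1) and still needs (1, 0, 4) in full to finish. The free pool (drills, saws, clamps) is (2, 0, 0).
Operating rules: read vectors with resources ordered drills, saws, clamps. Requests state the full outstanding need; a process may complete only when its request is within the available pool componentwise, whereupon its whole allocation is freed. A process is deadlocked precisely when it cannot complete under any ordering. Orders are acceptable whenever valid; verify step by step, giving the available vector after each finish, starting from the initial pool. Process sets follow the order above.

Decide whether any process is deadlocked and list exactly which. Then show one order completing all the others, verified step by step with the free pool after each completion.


Deadlocked set: T9 and T3.
Key observation: after T4, T8, T5 complete, (8, 2, 3) is the best the pool ever gets, yet each leftover process wants more clamps.
One completion order for the rest: T4, T8, T5. Walking it through:
  pool = (2, 0, 0)
  T4: need (1, 0, 0) fits (2, 0, 0); releases (3, 0, 2), pool now (5, 0, 2)
  T8: need (0, 0, 2) fits (5, 0, 2); releases (2, 1, 1), pool now (7, 1, 3)
  T5: need (5, 1, 2) fits (7, 1, 3); releases (1, 1, 0), pool now (8, 2, 3)
None of the blocked processes ever fits:
  blocked: T9 wants (2, 2, 4), pool (8, 2, 3) — not enough clamps
  blocked: T3 wants (1, 0, 4), pool (8, 2, 3) — not enough clamps
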